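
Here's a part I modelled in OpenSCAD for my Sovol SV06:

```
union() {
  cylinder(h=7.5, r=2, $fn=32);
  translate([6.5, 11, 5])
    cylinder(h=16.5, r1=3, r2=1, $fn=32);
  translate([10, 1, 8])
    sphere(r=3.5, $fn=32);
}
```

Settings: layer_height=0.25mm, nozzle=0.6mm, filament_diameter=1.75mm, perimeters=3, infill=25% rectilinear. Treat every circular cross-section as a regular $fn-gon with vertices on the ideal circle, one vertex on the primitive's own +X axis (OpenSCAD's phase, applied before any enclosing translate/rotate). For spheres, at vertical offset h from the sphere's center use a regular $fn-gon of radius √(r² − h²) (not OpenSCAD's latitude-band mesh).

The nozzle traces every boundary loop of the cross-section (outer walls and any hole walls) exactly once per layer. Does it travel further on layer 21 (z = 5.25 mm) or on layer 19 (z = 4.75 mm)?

Layer 21 (z = 5.25): the r=2 cylinder gives a regular 32-gon of circumradius 2 (constant along its height) (perimeter = 2·32·2.000·sin(180°/32) = 12.55 mm); the cone at (6.5, 11) (r1=3→r2=1) has section circumradius 2.970 here — a regular 32-gon (perimeter = 2·32·2.970·sin(180°/32) = 18.63 mm); the r=3.5 sphere at (10, 1) slices to a regular 32-gon of circumradius 2.165 (√(r²−h²) with h=2.75 from center) (perimeter = 2·32·2.165·sin(180°/32) = 13.58 mm); Taking the union: the 3 present regions are separate (no shared area or edge), so areas and boundary lengths simply add and each stays a separate island — boundary = 44.76 mm. So its perimeter = 44.76 mm. Layer 19 (z = 4.75): the cylinder: section is a regular 32-gon, circumradius r=2 (perimeter = 2·32·2.000·sin(180°/32) = 12.55 mm); the cone at (6.5, 11) is absent (z outside [5, 21.5]); the r=3.5 sphere at (10, 1) contributes a regular 32-gon of circumradius √(3.5²−3.25²) = 1.299 (perimeter = 2·32·1.299·sin(180°/32) = 8.15 mm); Merging all regions: the 2 present regions are separate (no shared area or edge), so areas and boundary lengths simply add and each stays a separate island — boundary = 20.70 mm. So its perimeter = 20.70 mm. Layer 21 is larger (44.76 vs 20.70 mm).

layer 21 (z = 5.25 mm)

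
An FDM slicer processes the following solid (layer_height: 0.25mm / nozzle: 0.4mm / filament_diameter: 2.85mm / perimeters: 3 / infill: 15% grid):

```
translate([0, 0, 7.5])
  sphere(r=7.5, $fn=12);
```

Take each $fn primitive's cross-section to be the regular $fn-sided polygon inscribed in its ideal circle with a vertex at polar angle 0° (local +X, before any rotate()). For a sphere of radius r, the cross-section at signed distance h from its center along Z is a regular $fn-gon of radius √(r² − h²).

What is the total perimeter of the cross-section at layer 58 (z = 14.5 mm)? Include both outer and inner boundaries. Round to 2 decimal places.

At z = 14.5 mm: the r=7.5 sphere slices to a regular 12-gon of circumradius 2.693 (√(r²−h²) with h=7 from center) (perimeter = 2·12·2.693·sin(180°/12) = 16.73 mm). Overall, the cross-section is a single solid region. Total boundary length (outer) = 16.73 mm.

16.73 mm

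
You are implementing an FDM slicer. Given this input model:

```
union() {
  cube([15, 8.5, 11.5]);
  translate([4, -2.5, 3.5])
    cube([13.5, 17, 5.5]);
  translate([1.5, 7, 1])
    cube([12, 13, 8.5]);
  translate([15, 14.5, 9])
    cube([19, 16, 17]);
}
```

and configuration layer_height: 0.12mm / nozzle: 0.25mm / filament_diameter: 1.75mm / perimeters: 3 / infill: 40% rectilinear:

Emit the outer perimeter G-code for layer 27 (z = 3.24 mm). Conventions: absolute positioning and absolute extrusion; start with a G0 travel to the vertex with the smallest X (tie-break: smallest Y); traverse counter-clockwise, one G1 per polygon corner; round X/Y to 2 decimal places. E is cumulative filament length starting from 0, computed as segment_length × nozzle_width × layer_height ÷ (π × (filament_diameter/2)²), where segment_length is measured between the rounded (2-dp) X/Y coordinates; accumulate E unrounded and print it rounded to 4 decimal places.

G0 X0.00 Y0.00 Z3.24
G1 X15.00 Y0.00 E0.1871
G1 X15.00 Y8.50 E0.2931
G1 X13.50 Y8.50 E0.3118
G1 X13.50 Y20.00 E0.4552
G1 X1.50 Y20.00 E0.6049
G1 X1.50 Y8.50 E0.7484
G1 X0.00 Y8.50 E0.7671
G1 X0.00 Y0.00 E0.8731

At z = 3.24 mm: the cube (footprint 15×8.5) is included at this height; the cube at (4, -2.5) does not reach this height (z outside [3.5, 9]); the 12×13 cube at (1.5, 7) contributes its full rectangle; the cube at (15, 14.5) does not reach this height (z outside [9, 26]); Merging all regions: the regions partially overlap (shared area 18.00 mm²), so overlapping operands fuse into one piece — 1 connected region. The outline is a single polygon with 8 vertices. Extrusion per mm of travel: 0.25 × 0.12 / (π × 0.875²) = 0.012473. Accumulating E over each segment gives final E = 0.8731.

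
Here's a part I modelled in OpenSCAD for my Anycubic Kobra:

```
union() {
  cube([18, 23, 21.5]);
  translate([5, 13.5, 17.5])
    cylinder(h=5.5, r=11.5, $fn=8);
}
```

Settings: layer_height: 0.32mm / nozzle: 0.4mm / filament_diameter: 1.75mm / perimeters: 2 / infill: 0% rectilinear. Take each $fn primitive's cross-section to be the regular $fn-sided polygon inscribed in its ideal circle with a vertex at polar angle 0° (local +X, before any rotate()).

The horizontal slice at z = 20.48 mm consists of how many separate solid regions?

1

At z = 20.48 mm: the 18×23 cube contributes its full rectangle; the r=11.5 cylinder at (5, 13.5) gives a regular 8-gon of circumradius 11.5 (constant along its height); Merging all regions: the regions partially overlap (shared area 282.02 mm²), so overlapping operands fuse into one piece — 1 connected region. The result has 1 disconnected region.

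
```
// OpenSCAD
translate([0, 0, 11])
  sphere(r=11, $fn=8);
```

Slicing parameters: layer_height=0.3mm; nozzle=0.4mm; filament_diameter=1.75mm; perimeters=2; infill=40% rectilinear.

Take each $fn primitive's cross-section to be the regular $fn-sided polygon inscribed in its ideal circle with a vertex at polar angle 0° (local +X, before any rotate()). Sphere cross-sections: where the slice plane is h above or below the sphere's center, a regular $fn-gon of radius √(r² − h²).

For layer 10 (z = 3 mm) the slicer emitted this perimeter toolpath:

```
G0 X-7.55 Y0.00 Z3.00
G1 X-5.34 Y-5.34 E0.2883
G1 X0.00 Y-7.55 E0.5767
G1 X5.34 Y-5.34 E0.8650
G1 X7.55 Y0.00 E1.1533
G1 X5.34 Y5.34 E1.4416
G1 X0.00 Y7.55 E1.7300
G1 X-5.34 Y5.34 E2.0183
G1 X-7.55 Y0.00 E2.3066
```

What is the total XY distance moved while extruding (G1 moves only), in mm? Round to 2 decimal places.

46.23 mm

Sum the Euclidean lengths of each G1 segment: total = 46.23 mm.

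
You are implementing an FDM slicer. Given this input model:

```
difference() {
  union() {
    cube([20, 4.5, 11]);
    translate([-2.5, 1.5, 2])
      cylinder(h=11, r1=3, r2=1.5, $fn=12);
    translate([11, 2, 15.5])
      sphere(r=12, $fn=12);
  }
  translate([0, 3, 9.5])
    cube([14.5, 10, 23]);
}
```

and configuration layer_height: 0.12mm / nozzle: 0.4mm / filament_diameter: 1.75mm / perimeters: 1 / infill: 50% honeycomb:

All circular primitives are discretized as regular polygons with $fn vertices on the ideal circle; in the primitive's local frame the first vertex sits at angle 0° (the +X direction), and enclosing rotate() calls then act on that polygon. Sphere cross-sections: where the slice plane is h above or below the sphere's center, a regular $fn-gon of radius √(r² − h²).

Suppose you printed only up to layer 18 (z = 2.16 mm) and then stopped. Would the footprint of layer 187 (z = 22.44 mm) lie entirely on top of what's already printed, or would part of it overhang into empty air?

part overhangs

Compare the two slices. At z = 2.16: the cube (footprint 20×4.5) is included at this height (area 90.00 mm²); the cone at (-2.5, 1.5) contributes a regular 12-gon of circumradius 2.978 (interpolated between r1=3 and r2=1.5 at t=0.015) (area = (12/2)·2.978²·sin(360°/12) = 26.61 mm²); the sphere at (11, 2) is not intersected at this z (|z−center|=13.340 > r=12); Merging all regions: the regions partially overlap — summed areas 116.61 mm² minus the doubly-counted overlap 0.83 mm² gives 115.77 mm² — area = 115.77 mm²; the cube at (0, 3) does not reach this height (z outside [9.5, 32.5]); Subtracting the remaining from the first: none of the subtracted shapes is present at this height, so the result so far is unchanged — area = 115.77 mm². At z = 22.44: the cube is not intersected at this z (z outside [0, 11]); the cone at (-2.5, 1.5) is not intersected at this z (z outside [2, 13]); the r=12 sphere at (11, 2) contributes a regular 12-gon of circumradius √(12²−6.94²) = 9.790 (area = (12/2)·9.790²·sin(360°/12) = 287.51 mm²); Merging all regions: only the r=12 sphere at (11, 2) is present, so the union is just that shape — area = 287.51 mm²; the cube at (0, 3) (footprint 14.5×10) is included at this height (area 145.00 mm²); Subtracting the remaining from the first: starting from the result so far (287.51 mm²), the 14.5×10 cube at (0, 3) partially overlaps it — only the 91.34 mm² overlap (of its 145.00 mm²) is removed, clipping the outline — area = 196.17 mm². Checking containment: at z = 22.44 the cross-section extends beyond the z = 2.16 cross-section by about 132.22 mm².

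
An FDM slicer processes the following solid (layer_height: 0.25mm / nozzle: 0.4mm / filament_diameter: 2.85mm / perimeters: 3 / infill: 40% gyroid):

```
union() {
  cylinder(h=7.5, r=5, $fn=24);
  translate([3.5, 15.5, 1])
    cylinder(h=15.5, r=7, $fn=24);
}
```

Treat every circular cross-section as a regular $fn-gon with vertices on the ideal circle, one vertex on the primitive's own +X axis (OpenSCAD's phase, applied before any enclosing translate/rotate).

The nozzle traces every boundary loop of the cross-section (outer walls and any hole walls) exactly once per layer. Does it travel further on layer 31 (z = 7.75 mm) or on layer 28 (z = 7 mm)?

layer 28 (z = 7 mm)

Layer 31 (z = 7.75): the cylinder is not intersected at this z (z outside [0, 7.5]); the cylinder at (3.5, 15.5): section is a regular 24-gon, circumradius r=7 (perimeter = 2·24·7.000·sin(180°/24) = 43.86 mm); Merging all regions: only the r=7 cylinder at (3.5, 15.5) is present, so the union is just that shape — boundary = 43.86 mm. So its perimeter = 43.86 mm. Layer 28 (z = 7): the r=5 cylinder contributes a regular 24-gon of circumradius 5 (perimeter = 2·24·5.000·sin(180°/24) = 31.33 mm); the r=7 cylinder at (3.5, 15.5) gives a regular 24-gon of circumradius 7 (constant along its height) (perimeter = 2·24·7.000·sin(180°/24) = 43.86 mm); Combining (union): the 2 present regions are separate (no shared area or edge), so areas and boundary lengths simply add and each stays a separate island — boundary = 75.18 mm. So its perimeter = 75.18 mm. Layer 28 is larger (75.18 vs 43.86 mm).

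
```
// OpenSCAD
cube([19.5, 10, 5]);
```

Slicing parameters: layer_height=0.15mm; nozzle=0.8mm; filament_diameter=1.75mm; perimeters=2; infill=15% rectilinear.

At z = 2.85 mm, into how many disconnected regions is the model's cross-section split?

1

At z = 2.85 mm: the cube (footprint 19.5×10) is included at this height. The result has 1 disconnected region.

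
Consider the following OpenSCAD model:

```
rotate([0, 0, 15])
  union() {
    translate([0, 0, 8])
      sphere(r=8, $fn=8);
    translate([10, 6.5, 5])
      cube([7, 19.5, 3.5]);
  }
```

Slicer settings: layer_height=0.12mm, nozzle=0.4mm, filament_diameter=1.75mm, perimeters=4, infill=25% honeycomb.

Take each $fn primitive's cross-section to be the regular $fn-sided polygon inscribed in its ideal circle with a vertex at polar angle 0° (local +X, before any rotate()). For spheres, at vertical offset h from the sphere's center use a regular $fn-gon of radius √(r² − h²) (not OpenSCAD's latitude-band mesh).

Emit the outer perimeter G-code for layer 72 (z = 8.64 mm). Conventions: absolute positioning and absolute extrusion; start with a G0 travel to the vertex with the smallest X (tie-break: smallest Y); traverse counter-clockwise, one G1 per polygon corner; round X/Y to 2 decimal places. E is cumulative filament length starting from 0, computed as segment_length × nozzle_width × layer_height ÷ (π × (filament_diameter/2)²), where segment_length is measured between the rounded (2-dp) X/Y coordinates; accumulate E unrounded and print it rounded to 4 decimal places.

At z = 8.64 mm: the sphere: section is a regular 8-gon, circumradius = √(r²−h²) = √(8²−0.64²) = 7.974; the cube at (10, 6.5) does not reach this height (z outside [5, 8.5]); Taking the union: only the r=8 sphere is present, so the union is just that shape — 1 connected region; (whole slice rotated 15° about Z — lengths, areas and connectivity unchanged). The outline is a single polygon with 8 vertices. Extrusion per mm of travel: 0.4 × 0.12 / (π × 0.875²) = 0.019956. Accumulating E over each segment gives final E = 0.9745.

G0 X-7.70 Y-2.06 Z8.64
G1 X-3.99 Y-6.91 E0.1219
G1 X2.06 Y-7.70 E0.2436
G1 X6.91 Y-3.99 E0.3655
G1 X7.70 Y2.06 E0.4872
G1 X3.99 Y6.91 E0.6091
G1 X-2.06 Y7.70 E0.7308
G1 X-6.91 Y3.99 E0.8527
G1 X-7.70 Y-2.06 E0.9745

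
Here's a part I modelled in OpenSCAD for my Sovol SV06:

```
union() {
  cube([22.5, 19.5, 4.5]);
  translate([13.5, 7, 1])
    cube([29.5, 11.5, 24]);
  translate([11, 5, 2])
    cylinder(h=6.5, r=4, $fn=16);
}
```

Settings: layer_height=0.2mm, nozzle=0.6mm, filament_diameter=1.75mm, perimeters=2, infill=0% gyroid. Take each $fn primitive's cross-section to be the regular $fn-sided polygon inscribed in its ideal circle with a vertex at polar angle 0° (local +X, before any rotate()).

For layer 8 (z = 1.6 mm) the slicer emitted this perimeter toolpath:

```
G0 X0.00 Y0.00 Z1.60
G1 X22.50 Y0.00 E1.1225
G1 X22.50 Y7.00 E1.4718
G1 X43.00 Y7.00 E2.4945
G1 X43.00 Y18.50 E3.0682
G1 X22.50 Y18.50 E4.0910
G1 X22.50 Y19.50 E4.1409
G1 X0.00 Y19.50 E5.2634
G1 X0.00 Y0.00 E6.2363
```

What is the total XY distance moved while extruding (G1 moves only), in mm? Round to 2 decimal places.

125.00 mm

Sum the Euclidean lengths of each G1 segment: total = 125.00 mm.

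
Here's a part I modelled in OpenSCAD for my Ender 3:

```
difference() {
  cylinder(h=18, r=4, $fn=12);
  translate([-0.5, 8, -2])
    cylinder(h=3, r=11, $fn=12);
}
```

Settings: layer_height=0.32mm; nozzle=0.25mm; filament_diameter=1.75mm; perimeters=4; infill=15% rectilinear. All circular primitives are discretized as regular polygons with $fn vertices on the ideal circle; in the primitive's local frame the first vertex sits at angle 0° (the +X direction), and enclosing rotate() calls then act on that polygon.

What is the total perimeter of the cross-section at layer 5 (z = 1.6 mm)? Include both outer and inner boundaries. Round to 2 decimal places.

24.85 mm

At z = 1.6 mm: the r=4 cylinder gives a regular 12-gon of circumradius 4 (constant along its height) (perimeter = 2·12·4.000·sin(180°/12) = 24.85 mm); the cylinder at (-0.5, 8) is absent (z outside [-2, 1]); Taking the first minus the rest: none of the subtracted shapes is present at this height, so the r=4 cylinder is unchanged — boundary = 24.85 mm. Overall, the cross-section is a single solid region. Total boundary length (outer) = 24.85 mm.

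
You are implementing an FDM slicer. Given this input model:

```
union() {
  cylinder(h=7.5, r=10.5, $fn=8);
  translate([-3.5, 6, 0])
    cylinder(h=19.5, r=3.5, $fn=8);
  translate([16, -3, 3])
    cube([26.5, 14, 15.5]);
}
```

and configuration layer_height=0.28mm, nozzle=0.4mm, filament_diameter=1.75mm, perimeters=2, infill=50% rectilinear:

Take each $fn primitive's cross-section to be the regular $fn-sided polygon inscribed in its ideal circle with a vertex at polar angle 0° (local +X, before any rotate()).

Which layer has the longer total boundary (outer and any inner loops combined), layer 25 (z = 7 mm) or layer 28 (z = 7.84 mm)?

Layer 25 (z = 7): the r=10.5 cylinder gives a regular 8-gon of circumradius 10.5 (constant along its height) (perimeter = 2·8·10.500·sin(180°/8) = 64.29 mm); the cylinder at (-3.5, 6): section is a regular 8-gon, circumradius r=3.5 (perimeter = 2·8·3.500·sin(180°/8) = 21.43 mm); the cube at (16, -3) is present — its section is the full 26.5×14 rectangle (perimeter 81.00 mm); Combining (union): the regions partially overlap (shared area 33.36 mm²), so the edge portions inside another operand are dropped and the merged outline is re-measured after clipping — boundary = 145.64 mm. So its perimeter = 145.64 mm. Layer 28 (z = 7.84): the cylinder is not intersected at this z (z outside [0, 7.5]); the r=3.5 cylinder at (-3.5, 6) gives a regular 8-gon of circumradius 3.5 (constant along its height) (perimeter = 2·8·3.500·sin(180°/8) = 21.43 mm); the cube at (16, -3) (footprint 26.5×14) is included at this height (perimeter 81.00 mm); Combining (union): the 2 present regions are separate (no shared area or edge), so areas and boundary lengths simply add and each stays a separate island — boundary = 102.43 mm. So its perimeter = 102.43 mm. Layer 25 is larger (145.64 vs 102.43 mm).

layer 25 (z = 7 mm)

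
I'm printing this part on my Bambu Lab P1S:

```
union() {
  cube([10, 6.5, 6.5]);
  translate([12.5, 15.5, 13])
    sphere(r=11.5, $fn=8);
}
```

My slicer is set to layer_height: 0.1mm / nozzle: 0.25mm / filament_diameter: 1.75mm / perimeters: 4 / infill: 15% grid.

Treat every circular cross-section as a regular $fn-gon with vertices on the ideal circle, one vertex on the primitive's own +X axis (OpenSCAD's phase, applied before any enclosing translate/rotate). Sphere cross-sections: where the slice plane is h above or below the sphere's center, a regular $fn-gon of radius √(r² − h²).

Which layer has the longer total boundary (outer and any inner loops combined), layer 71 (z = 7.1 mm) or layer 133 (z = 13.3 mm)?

layer 133 (z = 13.3 mm)

Layer 71 (z = 7.1): the cube is not intersected at this z (z outside [0, 6.5]); the r=11.5 sphere at (12.5, 15.5) contributes a regular 8-gon of circumradius √(11.5²−5.9²) = 9.871 (perimeter = 2·8·9.871·sin(180°/8) = 60.44 mm); Merging all regions: only the r=11.5 sphere at (12.5, 15.5) is present, so the union is just that shape — boundary = 60.44 mm. So its perimeter = 60.44 mm. Layer 133 (z = 13.3): the cube does not reach this height (z outside [0, 6.5]); the r=11.5 sphere at (12.5, 15.5) slices to a regular 8-gon of circumradius 11.496 (√(r²−h²) with h=0.3 from center) (perimeter = 2·8·11.496·sin(180°/8) = 70.39 mm); Combining (union): only the r=11.5 sphere at (12.5, 15.5) is present, so the union is just that shape — boundary = 70.39 mm. So its perimeter = 70.39 mm. Layer 133 is larger (70.39 vs 60.44 mm).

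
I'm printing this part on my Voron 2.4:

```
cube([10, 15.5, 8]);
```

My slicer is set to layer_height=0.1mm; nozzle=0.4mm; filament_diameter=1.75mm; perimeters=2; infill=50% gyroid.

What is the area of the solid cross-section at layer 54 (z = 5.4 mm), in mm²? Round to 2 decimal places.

155.00 mm²

At z = 5.4 mm: the cube is present — its section is the full 10×15.5 rectangle (area 155.00 mm²). Overall, the cross-section is a single solid region. Net area = 155.00 mm².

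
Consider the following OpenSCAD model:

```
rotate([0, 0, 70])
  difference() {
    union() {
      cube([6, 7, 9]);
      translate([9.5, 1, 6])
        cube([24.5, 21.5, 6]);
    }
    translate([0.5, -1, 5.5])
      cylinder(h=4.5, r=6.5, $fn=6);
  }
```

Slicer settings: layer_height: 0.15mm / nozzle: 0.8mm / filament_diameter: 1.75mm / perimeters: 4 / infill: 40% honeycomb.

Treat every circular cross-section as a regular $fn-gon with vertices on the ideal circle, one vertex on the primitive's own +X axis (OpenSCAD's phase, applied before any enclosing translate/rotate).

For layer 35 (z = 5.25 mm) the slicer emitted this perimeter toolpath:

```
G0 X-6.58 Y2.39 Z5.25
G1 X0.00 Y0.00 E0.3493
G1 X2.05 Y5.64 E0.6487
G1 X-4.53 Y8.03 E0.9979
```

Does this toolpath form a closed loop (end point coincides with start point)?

no

Start point (G0): (-6.58, 2.39). End point (last G1): the path does not return to the start — open.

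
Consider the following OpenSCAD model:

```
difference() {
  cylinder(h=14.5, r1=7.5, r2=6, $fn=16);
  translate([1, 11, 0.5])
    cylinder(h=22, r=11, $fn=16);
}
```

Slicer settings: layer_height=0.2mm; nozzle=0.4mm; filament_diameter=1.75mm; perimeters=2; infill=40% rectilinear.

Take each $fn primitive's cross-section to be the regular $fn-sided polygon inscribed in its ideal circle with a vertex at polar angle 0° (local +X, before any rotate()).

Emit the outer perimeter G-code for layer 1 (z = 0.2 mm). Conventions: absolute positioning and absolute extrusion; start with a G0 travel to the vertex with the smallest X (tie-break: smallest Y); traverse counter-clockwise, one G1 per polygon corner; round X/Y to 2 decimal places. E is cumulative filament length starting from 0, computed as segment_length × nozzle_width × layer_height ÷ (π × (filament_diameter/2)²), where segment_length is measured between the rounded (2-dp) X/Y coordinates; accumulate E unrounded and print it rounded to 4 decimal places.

G0 X-7.48 Y0.00 Z0.20
G1 X-6.91 Y-2.86 E0.0970
G1 X-5.29 Y-5.29 E0.1941
G1 X-2.86 Y-6.91 E0.2913
G1 X0.00 Y-7.48 E0.3883
G1 X2.86 Y-6.91 E0.4853
G1 X5.29 Y-5.29 E0.5824
G1 X6.91 Y-2.86 E0.6795
G1 X7.48 Y0.00 E0.7765
G1 X6.91 Y2.86 E0.8735
G1 X5.29 Y5.29 E0.9707
G1 X2.86 Y6.91 E1.0678
G1 X0.00 Y7.48 E1.1648
G1 X-2.86 Y6.91 E1.2618
G1 X-5.29 Y5.29 E1.3589
G1 X-6.91 Y2.86 E1.4561
G1 X-7.48 Y0.00 E1.5530

At z = 0.2 mm: the cone (r1=7.5→r2=6) has section circumradius 7.479 here — a regular 16-gon; the cylinder at (1, 11) is absent (z outside [0.5, 22.5]); Taking the first minus the rest: none of the subtracted shapes is present at this height, so the cone is unchanged — 1 connected region. The outline is a single polygon with 16 vertices. Extrusion per mm of travel: 0.4 × 0.2 / (π × 0.875²) = 0.033260. Accumulating E over each segment gives final E = 1.5530.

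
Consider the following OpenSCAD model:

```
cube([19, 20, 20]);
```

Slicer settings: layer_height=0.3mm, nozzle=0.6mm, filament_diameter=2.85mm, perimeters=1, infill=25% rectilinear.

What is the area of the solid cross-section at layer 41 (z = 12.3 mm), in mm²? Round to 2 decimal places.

380.00 mm²

At z = 12.3 mm: the cube (footprint 19×20) is included at this height (area 380.00 mm²). Overall, the cross-section is a single solid region. Net area = 380.00 mm².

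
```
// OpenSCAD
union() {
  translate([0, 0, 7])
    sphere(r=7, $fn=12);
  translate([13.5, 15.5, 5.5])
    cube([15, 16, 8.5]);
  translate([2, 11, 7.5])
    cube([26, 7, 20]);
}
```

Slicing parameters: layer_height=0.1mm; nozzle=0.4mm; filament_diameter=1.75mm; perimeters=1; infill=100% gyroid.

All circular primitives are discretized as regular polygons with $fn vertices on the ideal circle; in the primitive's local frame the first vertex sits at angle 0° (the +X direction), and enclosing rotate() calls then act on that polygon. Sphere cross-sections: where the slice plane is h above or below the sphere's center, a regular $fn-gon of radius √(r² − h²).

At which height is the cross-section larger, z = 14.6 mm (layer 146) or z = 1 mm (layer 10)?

layer 146 (z = 14.6 mm)

Layer 146 (z = 14.6): the sphere is not intersected at this z (|z−center|=7.600 > r=7); the cube at (13.5, 15.5) is absent (z outside [5.5, 14]); the cube at (2, 11) (footprint 26×7) is included at this height (area 182.00 mm²); Merging all regions: only the 26×7 cube at (2, 11) is present, so the union is just that shape — area = 182.00 mm². So its area = 182.00 mm². Layer 10 (z = 1): the r=7 sphere contributes a regular 12-gon of circumradius √(7²−6²) = 3.606 (area = (12/2)·3.606²·sin(360°/12) = 39.00 mm²); the cube at (13.5, 15.5) does not reach this height (z outside [5.5, 14]); the cube at (2, 11) is absent (z outside [7.5, 27.5]); Merging all regions: only the r=7 sphere is present, so the union is just that shape — area = 39.00 mm². So its area = 39.00 mm². Layer 146 is larger (182.00 vs 39.00 mm²).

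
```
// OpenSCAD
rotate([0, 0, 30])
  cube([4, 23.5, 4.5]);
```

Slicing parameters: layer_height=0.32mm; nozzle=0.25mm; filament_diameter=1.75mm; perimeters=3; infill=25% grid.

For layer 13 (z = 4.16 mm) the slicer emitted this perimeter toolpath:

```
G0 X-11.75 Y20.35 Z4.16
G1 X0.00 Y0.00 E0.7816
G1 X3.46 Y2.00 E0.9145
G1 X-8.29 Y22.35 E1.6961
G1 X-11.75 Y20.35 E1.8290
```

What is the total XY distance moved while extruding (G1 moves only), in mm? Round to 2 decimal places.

54.99 mm

Sum the Euclidean lengths of each G1 segment: total = 54.99 mm.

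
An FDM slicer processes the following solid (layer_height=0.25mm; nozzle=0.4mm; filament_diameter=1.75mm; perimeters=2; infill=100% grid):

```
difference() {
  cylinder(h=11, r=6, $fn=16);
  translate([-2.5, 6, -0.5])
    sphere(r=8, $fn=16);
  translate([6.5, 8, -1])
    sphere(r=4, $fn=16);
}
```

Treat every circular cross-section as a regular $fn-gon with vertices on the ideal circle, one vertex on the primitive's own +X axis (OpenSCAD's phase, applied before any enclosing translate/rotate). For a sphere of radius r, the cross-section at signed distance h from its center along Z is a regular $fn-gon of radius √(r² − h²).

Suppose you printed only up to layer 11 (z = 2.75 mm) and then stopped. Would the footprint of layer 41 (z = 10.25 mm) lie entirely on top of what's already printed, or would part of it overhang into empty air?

Compare the two slices. At z = 2.75: the r=6 cylinder gives a regular 16-gon of circumradius 6 (constant along its height) (area = (16/2)·6.000²·sin(360°/16) = 110.21 mm²); the r=8 sphere at (-2.5, 6) slices to a regular 16-gon of circumradius 7.310 (√(r²−h²) with h=3.25 from center) (area = (16/2)·7.310²·sin(360°/16) = 163.60 mm²); the sphere at (6.5, 8): section is a regular 16-gon, circumradius = √(r²−h²) = √(4²−3.75²) = 1.392 (area = (16/2)·1.392²·sin(360°/16) = 5.93 mm²); Subtracting the remaining from the first: starting from the r=6 cylinder (110.21 mm²), the r=8 sphere at (-2.5, 6) partially overlaps it — only the 53.30 mm² overlap (of its 163.60 mm²) is removed, clipping the outline; the r=4 sphere at (6.5, 8) misses the remaining region (no effect) — area = 56.92 mm². At z = 10.25: the r=6 cylinder contributes a regular 16-gon of circumradius 6 (area = (16/2)·6.000²·sin(360°/16) = 110.21 mm²); the sphere at (-2.5, 6) does not reach this height (|z−center|=10.750 > r=8); the sphere at (6.5, 8) is absent (|z−center|=11.250 > r=4); After the difference (first − rest): none of the subtracted shapes is present at this height, so the r=6 cylinder is unchanged — area = 110.21 mm². Checking containment: at z = 10.25 the cross-section extends beyond the z = 2.75 cross-section by about 53.30 mm².

part overhangs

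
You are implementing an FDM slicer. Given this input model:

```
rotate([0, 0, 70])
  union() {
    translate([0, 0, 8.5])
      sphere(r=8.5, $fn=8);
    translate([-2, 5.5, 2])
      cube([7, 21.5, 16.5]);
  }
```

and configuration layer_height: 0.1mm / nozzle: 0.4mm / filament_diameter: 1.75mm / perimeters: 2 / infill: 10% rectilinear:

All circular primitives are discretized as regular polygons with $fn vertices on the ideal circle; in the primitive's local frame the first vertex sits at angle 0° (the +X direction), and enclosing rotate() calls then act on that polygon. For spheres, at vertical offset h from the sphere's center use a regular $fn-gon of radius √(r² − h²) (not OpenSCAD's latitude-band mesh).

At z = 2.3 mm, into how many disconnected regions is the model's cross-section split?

1

At z = 2.3 mm: the sphere: section is a regular 8-gon, circumradius = √(r²−h²) = √(8.5²−6.2²) = 5.815; the cube at (-2, 5.5) is present — its section is the full 7×21.5 rectangle; Combining (union): the regions partially overlap (shared area 0.24 mm²), so overlapping operands fuse into one piece — 1 connected region; (rotated 70° about Z; rotation is an isometry so areas/perimeters/island counts are preserved). The result has 1 disconnected region.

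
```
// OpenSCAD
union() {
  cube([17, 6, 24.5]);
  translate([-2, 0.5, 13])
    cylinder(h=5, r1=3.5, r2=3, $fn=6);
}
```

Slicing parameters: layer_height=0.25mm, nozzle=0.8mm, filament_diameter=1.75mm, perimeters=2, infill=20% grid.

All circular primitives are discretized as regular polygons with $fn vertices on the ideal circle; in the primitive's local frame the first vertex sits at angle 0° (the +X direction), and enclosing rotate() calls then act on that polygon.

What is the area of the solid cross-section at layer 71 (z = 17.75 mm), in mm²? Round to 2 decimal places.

124.42 mm²

At z = 17.75 mm: the cube (footprint 17×6) is included at this height (area 102.00 mm²); the cone at (-2, 0.5) (r1=3.5→r2=3) has section circumradius 3.025 here — a regular 6-gon (area = (6/2)·3.025²·sin(360°/6) = 23.77 mm²); Taking the union: the regions partially overlap — summed areas 125.77 mm² minus the doubly-counted overlap 1.35 mm² gives 124.42 mm² — area = 124.42 mm². Overall, the cross-section is a single solid region. Net area = 124.42 mm².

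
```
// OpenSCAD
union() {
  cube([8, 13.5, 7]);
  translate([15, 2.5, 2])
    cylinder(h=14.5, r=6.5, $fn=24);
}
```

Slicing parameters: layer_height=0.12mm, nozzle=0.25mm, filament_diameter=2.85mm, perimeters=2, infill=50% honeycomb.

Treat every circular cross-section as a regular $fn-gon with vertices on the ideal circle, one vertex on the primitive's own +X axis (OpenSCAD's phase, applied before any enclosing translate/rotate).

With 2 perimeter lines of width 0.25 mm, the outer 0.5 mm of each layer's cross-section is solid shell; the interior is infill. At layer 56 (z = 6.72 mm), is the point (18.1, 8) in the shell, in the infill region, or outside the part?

shell

At z = 6.72 mm: the cube (footprint 8×13.5) is included at this height; the r=6.5 cylinder at (15, 2.5) contributes a regular 24-gon of circumradius 6.5; Taking the union: the 2 present regions are separate (no shared area or edge), so areas and boundary lengths simply add and each stays a separate island — 2 connected regions. Overall, the cross-section has 2 separate islands. The nearest boundary edge runs (16.68, 8.78)→(18.25, 8.13); distance from the point to it = 0.18 mm. (Shell/infill is judged within the island containing the point — the largest one.) The point is inside the cross-section, 0.18 mm from the nearest boundary — within the 0.5 mm shell band (2 × 0.25).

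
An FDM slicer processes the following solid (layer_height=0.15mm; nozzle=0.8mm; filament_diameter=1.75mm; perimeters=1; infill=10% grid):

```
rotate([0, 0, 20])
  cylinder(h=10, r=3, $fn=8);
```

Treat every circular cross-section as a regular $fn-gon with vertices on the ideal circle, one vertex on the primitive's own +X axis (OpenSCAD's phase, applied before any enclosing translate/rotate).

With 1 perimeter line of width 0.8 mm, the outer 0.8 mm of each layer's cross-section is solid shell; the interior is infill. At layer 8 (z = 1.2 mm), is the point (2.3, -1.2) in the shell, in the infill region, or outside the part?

At z = 1.2 mm: the r=3 cylinder contributes a regular 8-gon of circumradius 3; (whole slice rotated 20° about Z — lengths, areas and connectivity unchanged). Overall, the cross-section is a single solid region. Undo the 20° rotation: the query point maps to (1.751, -1.914) in the un-rotated model frame. The nearest boundary edge runs (-0.00, -3.00)→(2.12, -2.12); distance from the point to it = 0.33 mm. The point is inside the cross-section, 0.33 mm from the nearest boundary — within the 0.8 mm shell band (1 × 0.8).

shell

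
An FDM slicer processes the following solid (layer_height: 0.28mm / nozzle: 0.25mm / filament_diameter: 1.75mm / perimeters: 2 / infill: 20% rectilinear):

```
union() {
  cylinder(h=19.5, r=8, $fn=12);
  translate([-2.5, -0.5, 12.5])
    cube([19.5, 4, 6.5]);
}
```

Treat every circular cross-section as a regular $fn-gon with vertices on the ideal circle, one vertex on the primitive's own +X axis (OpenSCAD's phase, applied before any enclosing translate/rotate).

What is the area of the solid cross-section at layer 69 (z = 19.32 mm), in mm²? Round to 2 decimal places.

192.00 mm²

At z = 19.32 mm: the r=8 cylinder contributes a regular 12-gon of circumradius 8 (area = (12/2)·8.000²·sin(360°/12) = 192.00 mm²); the cube at (-2.5, -0.5) is absent (z outside [12.5, 19]); Merging all regions: only the r=8 cylinder is present, so the union is just that shape — area = 192.00 mm². Overall, the cross-section is a single solid region. Net area = 192.00 mm².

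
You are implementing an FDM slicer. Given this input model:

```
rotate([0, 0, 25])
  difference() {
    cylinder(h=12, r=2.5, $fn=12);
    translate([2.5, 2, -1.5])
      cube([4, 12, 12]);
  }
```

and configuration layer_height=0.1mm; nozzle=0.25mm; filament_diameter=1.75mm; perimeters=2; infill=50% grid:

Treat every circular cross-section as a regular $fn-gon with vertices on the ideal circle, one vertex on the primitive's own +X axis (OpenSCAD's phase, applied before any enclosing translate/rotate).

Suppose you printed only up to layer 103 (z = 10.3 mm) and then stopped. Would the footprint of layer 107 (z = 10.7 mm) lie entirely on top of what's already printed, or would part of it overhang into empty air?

entirely on top

Compare the two slices. At z = 10.3: the r=2.5 cylinder gives a regular 12-gon of circumradius 2.5 (constant along its height) (area = (12/2)·2.500²·sin(360°/12) = 18.75 mm²); the 4×12 cube at (2.5, 2) contributes its full rectangle (area 48.00 mm²); Subtracting the remaining from the first: starting from the r=2.5 cylinder (18.75 mm²), the 4×12 cube at (2.5, 2) misses the remaining region (no effect) — area = 18.75 mm²; (whole slice rotated 25° about Z — lengths, areas and connectivity unchanged). At z = 10.7: the r=2.5 cylinder gives a regular 12-gon of circumradius 2.5 (constant along its height) (area = (12/2)·2.500²·sin(360°/12) = 18.75 mm²); the cube at (2.5, 2) is absent (z outside [-1.5, 10.5]); Subtracting the remaining from the first: none of the subtracted shapes is present at this height, so the r=2.5 cylinder is unchanged — area = 18.75 mm²; (rotated 25° about Z; rotation is an isometry so areas/perimeters/island counts are preserved). Checking containment: the cross-section at z = 10.7 is a subset of the cross-section at z = 10.3.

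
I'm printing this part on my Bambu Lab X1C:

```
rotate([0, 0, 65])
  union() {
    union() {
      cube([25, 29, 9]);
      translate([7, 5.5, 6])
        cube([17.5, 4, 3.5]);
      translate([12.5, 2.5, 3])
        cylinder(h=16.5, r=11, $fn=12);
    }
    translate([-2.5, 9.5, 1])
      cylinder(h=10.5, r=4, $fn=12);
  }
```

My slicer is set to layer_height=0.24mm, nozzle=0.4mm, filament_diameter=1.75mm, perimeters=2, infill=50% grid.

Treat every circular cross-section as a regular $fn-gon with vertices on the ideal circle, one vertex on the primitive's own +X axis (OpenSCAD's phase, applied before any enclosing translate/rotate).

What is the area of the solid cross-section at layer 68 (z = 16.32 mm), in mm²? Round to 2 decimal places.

At z = 16.32 mm: the cube is not intersected at this z (z outside [0, 9]); the cube at (7, 5.5) is absent (z outside [6, 9.5]); the r=11 cylinder at (12.5, 2.5) gives a regular 12-gon of circumradius 11 (constant along its height) (area = (12/2)·11.000²·sin(360°/12) = 363.00 mm²); Taking the union: only the r=11 cylinder at (12.5, 2.5) is present, so the union is just that shape — area = 363.00 mm²; the cylinder at (-2.5, 9.5) is absent (z outside [1, 11.5]); Taking the union: only the result so far is present, so the union is just that shape — area = 363.00 mm²; (whole slice rotated 65° about Z — lengths, areas and connectivity unchanged). Overall, the cross-section is a single solid region. Net area = 363.00 mm².

363.00 mm²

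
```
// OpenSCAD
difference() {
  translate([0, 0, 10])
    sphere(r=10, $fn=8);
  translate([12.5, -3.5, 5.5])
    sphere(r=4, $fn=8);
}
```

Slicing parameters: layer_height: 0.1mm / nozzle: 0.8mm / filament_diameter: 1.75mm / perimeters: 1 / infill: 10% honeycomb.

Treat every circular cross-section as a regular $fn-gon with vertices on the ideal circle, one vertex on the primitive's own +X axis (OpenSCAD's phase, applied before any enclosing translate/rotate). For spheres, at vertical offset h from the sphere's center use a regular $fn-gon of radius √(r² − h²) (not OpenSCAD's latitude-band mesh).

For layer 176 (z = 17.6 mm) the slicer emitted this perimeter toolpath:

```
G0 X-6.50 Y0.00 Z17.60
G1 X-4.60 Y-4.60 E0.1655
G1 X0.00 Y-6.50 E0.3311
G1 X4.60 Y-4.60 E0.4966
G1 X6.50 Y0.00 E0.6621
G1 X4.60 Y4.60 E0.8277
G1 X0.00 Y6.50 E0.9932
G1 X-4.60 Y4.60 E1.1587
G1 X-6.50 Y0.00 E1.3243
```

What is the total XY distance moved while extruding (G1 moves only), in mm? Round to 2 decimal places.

39.82 mm

Sum the Euclidean lengths of each G1 segment: total = 39.82 mm.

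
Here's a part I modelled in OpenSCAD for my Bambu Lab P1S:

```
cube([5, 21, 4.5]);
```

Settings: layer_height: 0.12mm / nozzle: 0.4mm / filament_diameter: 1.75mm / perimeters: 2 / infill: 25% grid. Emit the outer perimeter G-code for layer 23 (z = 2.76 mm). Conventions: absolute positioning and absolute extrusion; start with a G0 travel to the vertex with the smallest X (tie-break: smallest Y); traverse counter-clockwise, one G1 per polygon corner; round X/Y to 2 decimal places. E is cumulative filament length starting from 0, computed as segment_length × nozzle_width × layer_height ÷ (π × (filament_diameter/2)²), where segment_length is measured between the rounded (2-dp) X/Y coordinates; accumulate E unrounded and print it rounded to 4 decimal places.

G0 X0.00 Y0.00 Z2.76
G1 X5.00 Y0.00 E0.0998
G1 X5.00 Y21.00 E0.5189
G1 X0.00 Y21.00 E0.6186
G1 X0.00 Y0.00 E1.0377

At z = 2.76 mm: the cube is present — its section is the full 5×21 rectangle. The outline is a single polygon with 4 vertices. Extrusion per mm of travel: 0.4 × 0.12 / (π × 0.875²) = 0.019956. Accumulating E over each segment gives final E = 1.0377.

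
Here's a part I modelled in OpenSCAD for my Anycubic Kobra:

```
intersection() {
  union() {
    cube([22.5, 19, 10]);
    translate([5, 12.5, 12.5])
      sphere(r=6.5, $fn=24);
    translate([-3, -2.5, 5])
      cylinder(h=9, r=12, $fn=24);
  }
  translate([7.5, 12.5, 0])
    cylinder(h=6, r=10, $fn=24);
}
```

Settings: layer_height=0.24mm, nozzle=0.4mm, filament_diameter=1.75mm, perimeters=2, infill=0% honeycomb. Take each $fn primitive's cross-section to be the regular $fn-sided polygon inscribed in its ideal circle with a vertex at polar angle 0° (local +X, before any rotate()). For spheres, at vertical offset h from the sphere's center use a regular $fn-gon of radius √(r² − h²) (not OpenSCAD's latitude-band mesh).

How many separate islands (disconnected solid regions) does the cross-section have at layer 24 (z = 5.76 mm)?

1

At z = 5.76 mm: the cube (footprint 22.5×19) is included at this height; the sphere at (5, 12.5) does not reach this height (|z−center|=6.740 > r=6.5); the r=12 cylinder at (-3, -2.5) contributes a regular 24-gon of circumradius 12; Taking the union: the regions partially overlap (shared area 54.31 mm²), so overlapping operands fuse into one piece — 1 connected region; the r=10 cylinder at (7.5, 12.5) gives a regular 24-gon of circumradius 10 (constant along its height); Taking the intersection: the r=10 cylinder at (7.5, 12.5) partially overlaps that combined region; clipping to the common part keeps 256.30 mm² — 1 connected region. Overall, the cross-section is a single solid region. Island count = 1.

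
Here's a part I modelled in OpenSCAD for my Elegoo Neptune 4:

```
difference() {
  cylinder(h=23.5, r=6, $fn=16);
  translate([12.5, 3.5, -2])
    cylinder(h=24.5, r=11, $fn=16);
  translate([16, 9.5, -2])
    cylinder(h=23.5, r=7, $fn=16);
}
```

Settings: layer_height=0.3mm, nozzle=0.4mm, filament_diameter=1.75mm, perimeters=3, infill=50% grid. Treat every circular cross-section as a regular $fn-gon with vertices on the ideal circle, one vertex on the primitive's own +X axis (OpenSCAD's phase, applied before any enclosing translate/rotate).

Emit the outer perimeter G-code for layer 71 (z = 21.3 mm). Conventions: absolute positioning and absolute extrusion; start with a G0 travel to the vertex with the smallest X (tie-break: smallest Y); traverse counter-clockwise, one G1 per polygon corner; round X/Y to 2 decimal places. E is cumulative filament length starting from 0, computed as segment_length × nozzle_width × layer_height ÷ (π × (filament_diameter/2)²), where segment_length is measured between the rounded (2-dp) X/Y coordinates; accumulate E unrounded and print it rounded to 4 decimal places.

G0 X-6.00 Y0.00 Z21.30
G1 X-5.54 Y-2.30 E0.1170
G1 X-4.24 Y-4.24 E0.2335
G1 X-2.30 Y-5.54 E0.3500
G1 X0.00 Y-6.00 E0.4671
G1 X2.30 Y-5.54 E0.5841
G1 X4.24 Y-4.24 E0.7006
G1 X4.47 Y-3.90 E0.7211
G1 X2.34 Y-0.71 E0.9124
G1 X1.50 Y3.50 E1.1266
G1 X1.92 Y5.62 E1.2344
G1 X0.00 Y6.00 E1.3321
G1 X-2.30 Y5.54 E1.4491
G1 X-4.24 Y4.24 E1.5656
G1 X-5.54 Y2.30 E1.6821
G1 X-6.00 Y0.00 E1.7991

At z = 21.3 mm: the r=6 cylinder gives a regular 16-gon of circumradius 6 (constant along its height); the r=11 cylinder at (12.5, 3.5) contributes a regular 16-gon of circumradius 11; the r=7 cylinder at (16, 9.5) contributes a regular 16-gon of circumradius 7; Subtracting the remaining from the first: starting from the r=6 cylinder, the r=11 cylinder at (12.5, 3.5) partially overlaps it — only the 25.91 mm² overlap (of its 370.44 mm²) is removed, clipping the outline; the r=7 cylinder at (16, 9.5) misses the remaining region (no effect) — 1 connected region. The outline is a single polygon with 15 vertices. Extrusion per mm of travel: 0.4 × 0.3 / (π × 0.875²) = 0.049890. Accumulating E over each segment gives final E = 1.7991.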